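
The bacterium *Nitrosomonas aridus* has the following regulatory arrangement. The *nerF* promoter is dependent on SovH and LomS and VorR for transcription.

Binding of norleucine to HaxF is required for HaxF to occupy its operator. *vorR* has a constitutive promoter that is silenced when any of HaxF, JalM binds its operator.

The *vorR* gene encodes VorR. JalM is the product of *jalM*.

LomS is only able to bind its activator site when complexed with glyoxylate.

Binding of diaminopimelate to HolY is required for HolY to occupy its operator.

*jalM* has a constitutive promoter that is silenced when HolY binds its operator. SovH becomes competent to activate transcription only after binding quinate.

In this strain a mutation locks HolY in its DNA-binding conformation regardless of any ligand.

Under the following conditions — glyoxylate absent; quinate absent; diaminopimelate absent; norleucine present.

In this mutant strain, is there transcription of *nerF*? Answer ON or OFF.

Quinate is absent, so SovH is inactive.
Glyoxylate is absent, so LomS is inactive.
Norleucine is present, so HaxF is active.
HolY is constitutively active in this strain.
With repressor HolY bound, *jalM* is not transcribed.
So JalM is not produced.
With repressor HaxF bound, *vorR* is not transcribed.
So VorR is not produced.
Required activator SovH is absent, so *nerF* is not transcribed.

OFF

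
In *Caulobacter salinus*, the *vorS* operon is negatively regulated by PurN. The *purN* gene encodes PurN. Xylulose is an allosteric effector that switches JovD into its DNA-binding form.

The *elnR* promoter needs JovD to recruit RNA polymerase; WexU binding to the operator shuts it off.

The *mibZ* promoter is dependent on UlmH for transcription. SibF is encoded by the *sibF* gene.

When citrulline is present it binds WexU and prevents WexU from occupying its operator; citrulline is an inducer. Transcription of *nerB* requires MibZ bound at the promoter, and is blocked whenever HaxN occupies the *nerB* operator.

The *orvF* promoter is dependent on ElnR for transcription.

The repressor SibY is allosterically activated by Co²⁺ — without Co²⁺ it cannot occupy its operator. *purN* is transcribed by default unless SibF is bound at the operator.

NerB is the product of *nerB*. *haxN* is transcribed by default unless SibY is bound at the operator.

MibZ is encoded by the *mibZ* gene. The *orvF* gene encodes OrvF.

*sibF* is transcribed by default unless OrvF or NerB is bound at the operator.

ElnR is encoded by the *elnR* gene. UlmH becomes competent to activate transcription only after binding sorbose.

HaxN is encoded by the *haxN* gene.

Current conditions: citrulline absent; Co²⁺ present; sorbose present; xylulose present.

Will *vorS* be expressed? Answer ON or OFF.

OFF

Citrulline is absent, so WexU is active.
Xylulose is present, so JovD is active.
With repressor WexU bound, *elnR* is not transcribed.
So ElnR is not produced.
Required activator ElnR is absent, so *orvF* is not transcribed.
So OrvF is not produced.
Sorbose is present, so UlmH is active.
No repressor is bound and UlmH is active, so *mibZ* is transcribed.
So MibZ is produced and active.
Co²⁺ is present, so SibY is active.
With repressor SibY bound, *haxN* is not transcribed.
So HaxN is not produced.
No repressor is bound and MibZ is active, so *nerB* is transcribed.
So NerB is produced and active.
With repressor NerB bound, *sibF* is not transcribed.
So SibF is not produced.
With no repressor bound, *purN* is transcribed.
So PurN is produced and active.
With repressor PurN bound, *vorS* is not transcribed.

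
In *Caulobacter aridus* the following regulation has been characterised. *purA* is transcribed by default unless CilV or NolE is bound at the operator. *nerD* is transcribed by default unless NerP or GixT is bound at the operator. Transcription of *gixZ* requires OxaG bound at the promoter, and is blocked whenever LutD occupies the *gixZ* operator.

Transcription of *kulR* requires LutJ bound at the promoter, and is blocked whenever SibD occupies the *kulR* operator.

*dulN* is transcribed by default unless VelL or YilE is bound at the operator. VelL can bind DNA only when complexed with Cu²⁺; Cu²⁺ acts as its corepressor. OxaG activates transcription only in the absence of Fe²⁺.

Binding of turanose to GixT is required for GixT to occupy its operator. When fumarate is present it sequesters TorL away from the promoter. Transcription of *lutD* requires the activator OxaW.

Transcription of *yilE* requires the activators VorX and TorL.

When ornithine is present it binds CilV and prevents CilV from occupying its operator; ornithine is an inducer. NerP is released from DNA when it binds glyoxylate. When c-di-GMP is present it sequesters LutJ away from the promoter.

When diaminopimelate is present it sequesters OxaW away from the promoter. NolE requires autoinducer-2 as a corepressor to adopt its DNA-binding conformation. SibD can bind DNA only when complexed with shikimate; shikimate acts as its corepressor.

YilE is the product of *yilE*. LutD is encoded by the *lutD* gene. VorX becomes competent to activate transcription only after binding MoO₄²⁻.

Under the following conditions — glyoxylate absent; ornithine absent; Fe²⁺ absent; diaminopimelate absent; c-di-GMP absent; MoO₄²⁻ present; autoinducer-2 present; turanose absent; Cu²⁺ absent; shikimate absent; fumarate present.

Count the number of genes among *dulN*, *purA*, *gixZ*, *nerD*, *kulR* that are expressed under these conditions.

2

Cu²⁺ is absent, so VelL is inactive.
MoO₄²⁻ is present, so VorX is active.
Fumarate is present, so TorL is inactive.
Required activator TorL is absent, so *yilE* is not transcribed.
So YilE is not produced.
With no repressor bound, *dulN* is transcribed.
→ *dulN* is ON.
Ornithine is absent, so CilV is active.
Autoinducer-2 is present, so NolE is active.
With repressor CilV bound, *purA* is not transcribed.
→ *purA* is OFF.
Fe²⁺ is absent, so OxaG is active.
Diaminopimelate is absent, so OxaW is active.
No repressor is bound and OxaW is active, so *lutD* is transcribed.
So LutD is produced and active.
With repressor LutD bound, *gixZ* is not transcribed.
→ *gixZ* is OFF.
Glyoxylate is absent, so NerP is active.
Turanose is absent, so GixT is inactive.
With repressor NerP bound, *nerD* is not transcribed.
→ *nerD* is OFF.
Shikimate is absent, so SibD is inactive.
c-di-GMP is absent, so LutJ is active.
No repressor is bound and LutJ is active, so *kulR* is transcribed.
→ *kulR* is ON.
2 of the 5 genes are transcribed.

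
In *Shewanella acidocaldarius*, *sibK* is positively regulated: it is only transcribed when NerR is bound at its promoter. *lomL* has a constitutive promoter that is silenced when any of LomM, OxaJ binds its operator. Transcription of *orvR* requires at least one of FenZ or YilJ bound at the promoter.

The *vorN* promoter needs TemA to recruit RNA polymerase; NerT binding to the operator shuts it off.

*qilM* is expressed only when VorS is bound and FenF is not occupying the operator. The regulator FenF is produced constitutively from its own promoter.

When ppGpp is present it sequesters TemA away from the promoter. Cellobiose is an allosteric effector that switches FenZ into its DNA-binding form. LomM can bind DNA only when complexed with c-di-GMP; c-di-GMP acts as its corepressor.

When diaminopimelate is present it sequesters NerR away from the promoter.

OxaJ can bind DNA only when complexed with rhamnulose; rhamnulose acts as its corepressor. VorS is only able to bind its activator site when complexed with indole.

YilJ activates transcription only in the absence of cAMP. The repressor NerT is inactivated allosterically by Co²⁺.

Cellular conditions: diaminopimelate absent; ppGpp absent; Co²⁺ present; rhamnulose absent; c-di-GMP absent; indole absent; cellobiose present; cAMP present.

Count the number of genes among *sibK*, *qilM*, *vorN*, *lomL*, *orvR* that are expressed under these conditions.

4

Diaminopimelate is absent, so NerR is active.
No repressor is bound and NerR is active, so *sibK* is transcribed.
→ *sibK* is ON.
FenF is produced constitutively and is active.
Indole is absent, so VorS is inactive.
With repressor FenF bound, *qilM* is not transcribed.
→ *qilM* is OFF.
ppGpp is absent, so TemA is active.
Co²⁺ is present, so NerT is inactive.
No repressor is bound and TemA is active, so *vorN* is transcribed.
→ *vorN* is ON.
c-di-GMP is absent, so LomM is inactive.
Rhamnulose is absent, so OxaJ is inactive.
With no repressor bound, *lomL* is transcribed.
→ *lomL* is ON.
Cellobiose is present, so FenZ is active.
cAMP is present, so YilJ is inactive.
Activator FenZ is present, so *orvR* is transcribed.
→ *orvR* is ON.
4 of the 5 genes are transcribed.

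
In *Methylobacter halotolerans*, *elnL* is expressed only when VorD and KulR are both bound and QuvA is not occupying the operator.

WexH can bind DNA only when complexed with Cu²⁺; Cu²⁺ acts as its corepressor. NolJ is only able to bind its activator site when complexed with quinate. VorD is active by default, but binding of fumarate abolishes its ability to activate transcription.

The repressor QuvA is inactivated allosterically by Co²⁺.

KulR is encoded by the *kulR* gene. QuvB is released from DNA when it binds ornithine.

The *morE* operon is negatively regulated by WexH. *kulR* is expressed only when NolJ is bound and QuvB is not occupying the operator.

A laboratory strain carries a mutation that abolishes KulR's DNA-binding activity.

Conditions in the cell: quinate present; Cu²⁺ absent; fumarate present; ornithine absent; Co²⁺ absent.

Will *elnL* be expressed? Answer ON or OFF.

Fumarate is present, so VorD is inactive.
KulR is non-functional in this strain, so it has no effect.
Co²⁺ is absent, so QuvA is active.
With repressor QuvA bound, *elnL* is not transcribed.

OFF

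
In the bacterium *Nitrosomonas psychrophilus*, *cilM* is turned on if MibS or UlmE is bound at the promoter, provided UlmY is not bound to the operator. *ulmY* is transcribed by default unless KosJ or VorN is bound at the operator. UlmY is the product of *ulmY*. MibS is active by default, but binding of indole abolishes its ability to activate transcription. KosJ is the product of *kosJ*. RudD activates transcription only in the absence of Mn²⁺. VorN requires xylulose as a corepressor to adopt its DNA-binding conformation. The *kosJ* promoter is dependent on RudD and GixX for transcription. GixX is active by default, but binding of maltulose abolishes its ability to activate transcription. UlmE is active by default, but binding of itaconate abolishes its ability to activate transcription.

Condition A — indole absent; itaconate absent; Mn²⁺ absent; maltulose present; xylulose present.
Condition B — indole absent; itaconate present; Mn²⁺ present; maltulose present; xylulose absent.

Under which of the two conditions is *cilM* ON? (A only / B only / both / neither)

A only

Condition A:
Indole is absent, so MibS is active.
Itaconate is absent, so UlmE is active.
Mn²⁺ is absent, so RudD is active.
Maltulose is present, so GixX is inactive.
Required activator GixX is absent, so *kosJ* is not transcribed.
So KosJ is not produced.
Xylulose is present, so VorN is active.
With repressor VorN bound, *ulmY* is not transcribed.
So UlmY is not produced.
Activator MibS is present, so *cilM* is transcribed.
→ *cilM* is ON in A.
Condition B:
Indole is absent, so MibS is active.
Itaconate is present, so UlmE is inactive.
Mn²⁺ is present, so RudD is inactive.
Maltulose is present, so GixX is inactive.
Required activator RudD is absent, so *kosJ* is not transcribed.
So KosJ is not produced.
Xylulose is absent, so VorN is inactive.
With no repressor bound, *ulmY* is transcribed.
So UlmY is produced and active.
With repressor UlmY bound, *cilM* is not transcribed.
→ *cilM* is OFF in B.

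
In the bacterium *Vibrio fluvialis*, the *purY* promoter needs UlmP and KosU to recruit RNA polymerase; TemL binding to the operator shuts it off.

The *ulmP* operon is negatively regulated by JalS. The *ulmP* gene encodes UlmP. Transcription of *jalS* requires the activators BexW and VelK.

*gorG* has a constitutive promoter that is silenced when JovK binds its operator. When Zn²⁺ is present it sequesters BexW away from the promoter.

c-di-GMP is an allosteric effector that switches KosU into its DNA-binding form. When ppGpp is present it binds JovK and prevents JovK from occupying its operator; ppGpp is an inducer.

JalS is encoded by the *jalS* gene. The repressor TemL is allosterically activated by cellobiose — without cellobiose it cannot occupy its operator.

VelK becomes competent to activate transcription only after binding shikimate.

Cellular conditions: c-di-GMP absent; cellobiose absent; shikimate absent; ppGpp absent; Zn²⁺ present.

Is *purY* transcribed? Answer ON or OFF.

Zn²⁺ is present, so BexW is inactive.
Shikimate is absent, so VelK is inactive.
Required activator BexW is absent, so *jalS* is not transcribed.
So JalS is not produced.
With no repressor bound, *ulmP* is transcribed.
So UlmP is produced and active.
Cellobiose is absent, so TemL is inactive.
c-di-GMP is absent, so KosU is inactive.
Required activator KosU is absent, so *purY* is not transcribed.

OFF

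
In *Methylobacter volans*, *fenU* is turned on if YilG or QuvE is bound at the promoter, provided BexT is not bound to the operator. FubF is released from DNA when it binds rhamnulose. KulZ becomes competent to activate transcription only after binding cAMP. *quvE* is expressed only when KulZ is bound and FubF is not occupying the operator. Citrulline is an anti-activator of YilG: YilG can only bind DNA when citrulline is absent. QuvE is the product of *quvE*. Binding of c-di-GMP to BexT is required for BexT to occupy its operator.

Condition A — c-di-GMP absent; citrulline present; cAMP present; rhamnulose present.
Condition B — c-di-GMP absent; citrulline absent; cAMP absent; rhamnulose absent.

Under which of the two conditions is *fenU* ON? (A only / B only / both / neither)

Condition A:
c-di-GMP is absent, so BexT is inactive.
Citrulline is present, so YilG is inactive.
cAMP is present, so KulZ is active.
Rhamnulose is present, so FubF is inactive.
No repressor is bound and KulZ is active, so *quvE* is transcribed.
So QuvE is produced and active.
Activator QuvE is present, so *fenU* is transcribed.
→ *fenU* is ON in A.
Condition B:
c-di-GMP is absent, so BexT is inactive.
Citrulline is absent, so YilG is active.
cAMP is absent, so KulZ is inactive.
Rhamnulose is absent, so FubF is active.
With repressor FubF bound, *quvE* is not transcribed.
So QuvE is not produced.
Activator YilG is present, so *fenU* is transcribed.
→ *fenU* is ON in B.

both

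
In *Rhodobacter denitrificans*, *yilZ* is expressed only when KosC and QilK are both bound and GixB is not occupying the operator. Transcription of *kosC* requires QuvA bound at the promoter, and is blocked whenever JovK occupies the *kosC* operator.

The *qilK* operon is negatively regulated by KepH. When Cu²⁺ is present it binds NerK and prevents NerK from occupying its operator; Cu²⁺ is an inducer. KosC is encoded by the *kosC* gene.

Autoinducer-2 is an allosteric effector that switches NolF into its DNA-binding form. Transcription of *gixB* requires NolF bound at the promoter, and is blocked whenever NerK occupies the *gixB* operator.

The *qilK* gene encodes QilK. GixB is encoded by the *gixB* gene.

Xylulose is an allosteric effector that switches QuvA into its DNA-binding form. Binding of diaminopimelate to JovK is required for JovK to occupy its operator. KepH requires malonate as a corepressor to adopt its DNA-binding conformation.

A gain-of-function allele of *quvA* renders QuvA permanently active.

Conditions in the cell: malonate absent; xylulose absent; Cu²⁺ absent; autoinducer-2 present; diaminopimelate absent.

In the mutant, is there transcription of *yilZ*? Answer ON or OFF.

ON

Autoinducer-2 is present, so NolF is active.
Cu²⁺ is absent, so NerK is active.
With repressor NerK bound, *gixB* is not transcribed.
So GixB is not produced.
QuvA is constitutively active in this strain.
Diaminopimelate is absent, so JovK is inactive.
No repressor is bound and QuvA is active, so *kosC* is transcribed.
So KosC is produced and active.
Malonate is absent, so KepH is inactive.
With no repressor bound, *qilK* is transcribed.
So QilK is produced and active.
No repressor is bound and KosC and QilK are active, so *yilZ* is transcribed.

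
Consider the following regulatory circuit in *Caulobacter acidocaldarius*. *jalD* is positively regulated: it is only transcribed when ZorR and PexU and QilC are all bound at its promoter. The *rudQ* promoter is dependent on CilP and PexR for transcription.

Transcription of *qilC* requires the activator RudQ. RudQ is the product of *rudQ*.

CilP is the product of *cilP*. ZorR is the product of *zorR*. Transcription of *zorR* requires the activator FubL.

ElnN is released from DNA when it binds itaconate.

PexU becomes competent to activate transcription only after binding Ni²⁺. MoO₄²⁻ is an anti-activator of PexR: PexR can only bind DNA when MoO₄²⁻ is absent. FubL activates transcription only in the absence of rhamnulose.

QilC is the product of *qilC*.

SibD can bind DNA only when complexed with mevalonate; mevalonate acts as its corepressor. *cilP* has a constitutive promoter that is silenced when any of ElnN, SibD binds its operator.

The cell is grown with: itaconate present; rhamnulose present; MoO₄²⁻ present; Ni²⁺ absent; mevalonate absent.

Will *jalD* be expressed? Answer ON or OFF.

Rhamnulose is present, so FubL is inactive.
Required activator FubL is absent, so *zorR* is not transcribed.
So ZorR is not produced.
Ni²⁺ is absent, so PexU is inactive.
Itaconate is present, so ElnN is inactive.
Mevalonate is absent, so SibD is inactive.
With no repressor bound, *cilP* is transcribed.
So CilP is produced and active.
MoO₄²⁻ is present, so PexR is inactive.
Required activator PexR is absent, so *rudQ* is not transcribed.
So RudQ is not produced.
Required activator RudQ is absent, so *qilC* is not transcribed.
So QilC is not produced.
Required activator ZorR is absent, so *jalD* is not transcribed.

OFF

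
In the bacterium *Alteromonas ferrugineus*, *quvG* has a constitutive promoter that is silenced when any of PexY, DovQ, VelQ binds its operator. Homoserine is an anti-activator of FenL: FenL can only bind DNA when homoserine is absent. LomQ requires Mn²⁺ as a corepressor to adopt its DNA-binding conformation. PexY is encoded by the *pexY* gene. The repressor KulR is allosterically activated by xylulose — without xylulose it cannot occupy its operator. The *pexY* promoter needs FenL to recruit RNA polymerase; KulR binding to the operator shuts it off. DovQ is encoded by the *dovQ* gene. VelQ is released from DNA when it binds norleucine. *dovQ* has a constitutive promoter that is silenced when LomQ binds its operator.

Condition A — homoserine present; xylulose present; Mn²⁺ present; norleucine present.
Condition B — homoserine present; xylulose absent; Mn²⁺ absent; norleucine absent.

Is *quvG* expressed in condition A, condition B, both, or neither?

A only

Condition A:
Homoserine is present, so FenL is inactive.
Xylulose is present, so KulR is active.
With repressor KulR bound, *pexY* is not transcribed.
So PexY is not produced.
Mn²⁺ is present, so LomQ is active.
With repressor LomQ bound, *dovQ* is not transcribed.
So DovQ is not produced.
Norleucine is present, so VelQ is inactive.
With no repressor bound, *quvG* is transcribed.
→ *quvG* is ON in A.
Condition B:
Homoserine is present, so FenL is inactive.
Xylulose is absent, so KulR is inactive.
Required activator FenL is absent, so *pexY* is not transcribed.
So PexY is not produced.
Mn²⁺ is absent, so LomQ is inactive.
With no repressor bound, *dovQ* is transcribed.
So DovQ is produced and active.
Norleucine is absent, so VelQ is active.
With repressor DovQ bound, *quvG* is not transcribed.
→ *quvG* is OFF in B.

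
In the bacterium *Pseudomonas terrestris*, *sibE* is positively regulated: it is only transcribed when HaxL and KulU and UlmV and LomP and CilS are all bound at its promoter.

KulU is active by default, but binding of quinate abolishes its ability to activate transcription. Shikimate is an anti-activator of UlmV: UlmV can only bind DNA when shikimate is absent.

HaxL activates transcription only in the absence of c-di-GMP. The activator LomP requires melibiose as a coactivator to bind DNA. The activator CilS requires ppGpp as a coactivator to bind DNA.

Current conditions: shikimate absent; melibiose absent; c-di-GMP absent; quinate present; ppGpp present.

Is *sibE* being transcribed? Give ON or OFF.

OFF

c-di-GMP is absent, so HaxL is active.
Quinate is present, so KulU is inactive.
Shikimate is absent, so UlmV is active.
Melibiose is absent, so LomP is inactive.
ppGpp is present, so CilS is active.
Required activator KulU is absent, so *sibE* is not transcribed.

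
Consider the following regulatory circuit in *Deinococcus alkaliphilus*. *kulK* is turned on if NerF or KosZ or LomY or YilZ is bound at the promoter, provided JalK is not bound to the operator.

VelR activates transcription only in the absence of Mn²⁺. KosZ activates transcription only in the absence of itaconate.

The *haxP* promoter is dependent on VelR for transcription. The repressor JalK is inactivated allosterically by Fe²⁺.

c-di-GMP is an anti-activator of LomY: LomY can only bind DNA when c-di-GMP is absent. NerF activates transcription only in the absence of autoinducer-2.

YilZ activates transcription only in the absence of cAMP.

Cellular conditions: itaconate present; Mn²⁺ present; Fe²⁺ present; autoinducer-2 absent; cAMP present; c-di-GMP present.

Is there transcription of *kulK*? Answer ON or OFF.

ON

Fe²⁺ is present, so JalK is inactive.
Autoinducer-2 is absent, so NerF is active.
Itaconate is present, so KosZ is inactive.
c-di-GMP is present, so LomY is inactive.
cAMP is present, so YilZ is inactive.
Activator NerF is present, so *kulK* is transcribed.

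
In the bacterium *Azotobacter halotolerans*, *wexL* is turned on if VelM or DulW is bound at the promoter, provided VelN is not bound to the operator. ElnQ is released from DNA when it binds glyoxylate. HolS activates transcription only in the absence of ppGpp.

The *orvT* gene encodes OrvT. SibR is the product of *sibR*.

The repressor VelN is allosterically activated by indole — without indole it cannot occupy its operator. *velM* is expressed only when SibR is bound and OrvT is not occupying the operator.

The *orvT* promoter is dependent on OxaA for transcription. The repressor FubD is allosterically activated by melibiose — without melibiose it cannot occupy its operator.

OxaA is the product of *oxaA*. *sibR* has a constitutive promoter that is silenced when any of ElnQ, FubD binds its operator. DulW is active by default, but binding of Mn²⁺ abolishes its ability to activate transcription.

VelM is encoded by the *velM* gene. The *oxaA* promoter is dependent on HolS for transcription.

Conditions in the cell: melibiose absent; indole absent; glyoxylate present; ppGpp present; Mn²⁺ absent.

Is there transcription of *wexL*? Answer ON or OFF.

Indole is absent, so VelN is inactive.
Glyoxylate is present, so ElnQ is inactive.
Melibiose is absent, so FubD is inactive.
With no repressor bound, *sibR* is transcribed.
So SibR is produced and active.
ppGpp is present, so HolS is inactive.
Required activator HolS is absent, so *oxaA* is not transcribed.
So OxaA is not produced.
Required activator OxaA is absent, so *orvT* is not transcribed.
So OrvT is not produced.
No repressor is bound and SibR is active, so *velM* is transcribed.
So VelM is produced and active.
Mn²⁺ is absent, so DulW is active.
Activator VelM is present, so *wexL* is transcribed.

ON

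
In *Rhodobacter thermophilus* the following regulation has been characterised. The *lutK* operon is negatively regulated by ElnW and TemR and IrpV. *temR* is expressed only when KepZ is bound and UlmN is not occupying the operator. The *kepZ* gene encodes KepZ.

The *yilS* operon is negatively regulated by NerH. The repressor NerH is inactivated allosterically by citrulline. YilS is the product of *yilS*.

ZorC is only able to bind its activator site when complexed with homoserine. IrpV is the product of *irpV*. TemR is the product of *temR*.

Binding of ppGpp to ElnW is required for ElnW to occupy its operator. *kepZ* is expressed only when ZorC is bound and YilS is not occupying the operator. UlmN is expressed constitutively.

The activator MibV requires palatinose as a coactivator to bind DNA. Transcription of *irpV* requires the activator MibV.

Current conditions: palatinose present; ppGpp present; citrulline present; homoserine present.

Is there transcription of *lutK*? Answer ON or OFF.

OFF

ppGpp is present, so ElnW is active.
Citrulline is present, so NerH is inactive.
With no repressor bound, *yilS* is transcribed.
So YilS is produced and active.
Homoserine is present, so ZorC is active.
With repressor YilS bound, *kepZ* is not transcribed.
So KepZ is not produced.
UlmN is produced constitutively and is active.
With repressor UlmN bound, *temR* is not transcribed.
So TemR is not produced.
Palatinose is present, so MibV is active.
No repressor is bound and MibV is active, so *irpV* is transcribed.
So IrpV is produced and active.
With repressor ElnW bound, *lutK* is not transcribed.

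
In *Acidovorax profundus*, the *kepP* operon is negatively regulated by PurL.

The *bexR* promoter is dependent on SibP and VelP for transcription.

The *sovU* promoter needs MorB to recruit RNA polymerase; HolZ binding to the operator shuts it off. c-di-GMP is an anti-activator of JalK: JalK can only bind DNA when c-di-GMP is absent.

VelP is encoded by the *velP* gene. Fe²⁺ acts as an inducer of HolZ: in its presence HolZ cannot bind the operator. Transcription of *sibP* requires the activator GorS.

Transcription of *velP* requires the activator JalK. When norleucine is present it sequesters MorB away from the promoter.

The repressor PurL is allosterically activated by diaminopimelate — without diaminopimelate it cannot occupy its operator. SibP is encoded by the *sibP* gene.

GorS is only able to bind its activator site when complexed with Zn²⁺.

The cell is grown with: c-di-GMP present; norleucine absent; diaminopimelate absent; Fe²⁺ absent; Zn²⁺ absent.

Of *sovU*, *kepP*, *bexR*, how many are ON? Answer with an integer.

Norleucine is absent, so MorB is active.
Fe²⁺ is absent, so HolZ is active.
With repressor HolZ bound, *sovU* is not transcribed.
→ *sovU* is OFF.
Diaminopimelate is absent, so PurL is inactive.
With no repressor bound, *kepP* is transcribed.
→ *kepP* is ON.
Zn²⁺ is absent, so GorS is inactive.
Required activator GorS is absent, so *sibP* is not transcribed.
So SibP is not produced.
c-di-GMP is present, so JalK is inactive.
Required activator JalK is absent, so *velP* is not transcribed.
So VelP is not produced.
Required activator SibP is absent, so *bexR* is not transcribed.
→ *bexR* is OFF.
1 of the 3 genes is transcribed.

1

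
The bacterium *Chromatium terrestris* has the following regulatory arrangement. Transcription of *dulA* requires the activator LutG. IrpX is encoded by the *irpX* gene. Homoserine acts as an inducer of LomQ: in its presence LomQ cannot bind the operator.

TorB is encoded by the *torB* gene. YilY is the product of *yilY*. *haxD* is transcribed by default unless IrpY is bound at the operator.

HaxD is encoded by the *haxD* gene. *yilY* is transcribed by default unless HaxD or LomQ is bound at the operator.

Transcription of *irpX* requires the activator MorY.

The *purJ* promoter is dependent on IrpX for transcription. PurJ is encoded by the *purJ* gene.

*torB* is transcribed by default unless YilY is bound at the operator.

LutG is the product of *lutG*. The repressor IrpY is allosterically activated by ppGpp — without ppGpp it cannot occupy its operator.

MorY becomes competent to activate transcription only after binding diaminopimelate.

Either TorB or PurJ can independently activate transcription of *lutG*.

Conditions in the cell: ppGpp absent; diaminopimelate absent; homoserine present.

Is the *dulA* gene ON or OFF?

ON

ppGpp is absent, so IrpY is inactive.
With no repressor bound, *haxD* is transcribed.
So HaxD is produced and active.
Homoserine is present, so LomQ is inactive.
With repressor HaxD bound, *yilY* is not transcribed.
So YilY is not produced.
With no repressor bound, *torB* is transcribed.
So TorB is produced and active.
Diaminopimelate is absent, so MorY is inactive.
Required activator MorY is absent, so *irpX* is not transcribed.
So IrpX is not produced.
Required activator IrpX is absent, so *purJ* is not transcribed.
So PurJ is not produced.
Activator TorB is present, so *lutG* is transcribed.
So LutG is produced and active.
No repressor is bound and LutG is active, so *dulA* is transcribed.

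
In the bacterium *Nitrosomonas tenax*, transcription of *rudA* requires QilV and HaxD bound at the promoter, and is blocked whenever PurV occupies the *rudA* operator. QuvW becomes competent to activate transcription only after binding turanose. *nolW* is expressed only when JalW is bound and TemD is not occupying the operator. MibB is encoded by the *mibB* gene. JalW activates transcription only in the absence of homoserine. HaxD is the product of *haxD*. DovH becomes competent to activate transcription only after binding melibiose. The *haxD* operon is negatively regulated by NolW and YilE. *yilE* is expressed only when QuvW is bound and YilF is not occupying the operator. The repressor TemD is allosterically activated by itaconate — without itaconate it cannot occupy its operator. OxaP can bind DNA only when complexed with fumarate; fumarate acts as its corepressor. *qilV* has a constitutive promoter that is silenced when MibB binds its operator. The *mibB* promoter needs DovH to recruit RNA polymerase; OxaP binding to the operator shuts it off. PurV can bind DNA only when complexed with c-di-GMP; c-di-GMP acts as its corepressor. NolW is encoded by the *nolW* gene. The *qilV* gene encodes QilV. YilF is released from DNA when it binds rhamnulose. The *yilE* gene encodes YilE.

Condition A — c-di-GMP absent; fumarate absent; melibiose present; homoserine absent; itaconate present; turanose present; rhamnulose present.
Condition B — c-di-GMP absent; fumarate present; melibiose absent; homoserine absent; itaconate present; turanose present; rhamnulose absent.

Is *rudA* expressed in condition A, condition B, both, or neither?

Condition A:
c-di-GMP is absent, so PurV is inactive.
Fumarate is absent, so OxaP is inactive.
Melibiose is present, so DovH is active.
No repressor is bound and DovH is active, so *mibB* is transcribed.
So MibB is produced and active.
With repressor MibB bound, *qilV* is not transcribed.
So QilV is not produced.
Homoserine is absent, so JalW is active.
Itaconate is present, so TemD is active.
With repressor TemD bound, *nolW* is not transcribed.
So NolW is not produced.
Turanose is present, so QuvW is active.
Rhamnulose is present, so YilF is inactive.
No repressor is bound and QuvW is active, so *yilE* is transcribed.
So YilE is produced and active.
With repressor YilE bound, *haxD* is not transcribed.
So HaxD is not produced.
Required activator QilV is absent, so *rudA* is not transcribed.
→ *rudA* is OFF in A.
Condition B:
c-di-GMP is absent, so PurV is inactive.
Fumarate is present, so OxaP is active.
Melibiose is absent, so DovH is inactive.
With repressor OxaP bound, *mibB* is not transcribed.
So MibB is not produced.
With no repressor bound, *qilV* is transcribed.
So QilV is produced and active.
Homoserine is absent, so JalW is active.
Itaconate is present, so TemD is active.
With repressor TemD bound, *nolW* is not transcribed.
So NolW is not produced.
Turanose is present, so QuvW is active.
Rhamnulose is absent, so YilF is active.
With repressor YilF bound, *yilE* is not transcribed.
So YilE is not produced.
With no repressor bound, *haxD* is transcribed.
So HaxD is produced and active.
No repressor is bound and QilV and HaxD are active, so *rudA* is transcribed.
→ *rudA* is ON in B.

B only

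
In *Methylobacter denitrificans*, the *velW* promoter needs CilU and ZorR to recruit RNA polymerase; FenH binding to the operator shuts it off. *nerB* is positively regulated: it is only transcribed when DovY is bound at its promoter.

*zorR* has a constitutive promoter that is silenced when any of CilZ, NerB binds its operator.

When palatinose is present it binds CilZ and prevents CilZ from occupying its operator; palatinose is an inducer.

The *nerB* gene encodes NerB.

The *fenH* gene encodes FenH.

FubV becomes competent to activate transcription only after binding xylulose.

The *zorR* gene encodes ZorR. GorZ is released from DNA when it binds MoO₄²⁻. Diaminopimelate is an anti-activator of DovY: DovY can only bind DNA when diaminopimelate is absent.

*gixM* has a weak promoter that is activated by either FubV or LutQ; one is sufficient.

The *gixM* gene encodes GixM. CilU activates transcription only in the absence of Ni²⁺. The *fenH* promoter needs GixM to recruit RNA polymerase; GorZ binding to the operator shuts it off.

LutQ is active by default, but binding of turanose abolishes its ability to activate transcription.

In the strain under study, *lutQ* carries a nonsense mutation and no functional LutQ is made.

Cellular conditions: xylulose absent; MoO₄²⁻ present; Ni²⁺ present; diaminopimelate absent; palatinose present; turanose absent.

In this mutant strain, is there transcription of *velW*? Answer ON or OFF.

Ni²⁺ is present, so CilU is inactive.
Palatinose is present, so CilZ is inactive.
Diaminopimelate is absent, so DovY is active.
No repressor is bound and DovY is active, so *nerB* is transcribed.
So NerB is produced and active.
With repressor NerB bound, *zorR* is not transcribed.
So ZorR is not produced.
MoO₄²⁻ is present, so GorZ is inactive.
Xylulose is absent, so FubV is inactive.
LutQ is non-functional in this strain, so it has no effect.
No activator is available at the *gixM* promoter, so *gixM* is not transcribed.
So GixM is not produced.
Required activator GixM is absent, so *fenH* is not transcribed.
So FenH is not produced.
Required activator CilU is absent, so *velW* is not transcribed.

OFF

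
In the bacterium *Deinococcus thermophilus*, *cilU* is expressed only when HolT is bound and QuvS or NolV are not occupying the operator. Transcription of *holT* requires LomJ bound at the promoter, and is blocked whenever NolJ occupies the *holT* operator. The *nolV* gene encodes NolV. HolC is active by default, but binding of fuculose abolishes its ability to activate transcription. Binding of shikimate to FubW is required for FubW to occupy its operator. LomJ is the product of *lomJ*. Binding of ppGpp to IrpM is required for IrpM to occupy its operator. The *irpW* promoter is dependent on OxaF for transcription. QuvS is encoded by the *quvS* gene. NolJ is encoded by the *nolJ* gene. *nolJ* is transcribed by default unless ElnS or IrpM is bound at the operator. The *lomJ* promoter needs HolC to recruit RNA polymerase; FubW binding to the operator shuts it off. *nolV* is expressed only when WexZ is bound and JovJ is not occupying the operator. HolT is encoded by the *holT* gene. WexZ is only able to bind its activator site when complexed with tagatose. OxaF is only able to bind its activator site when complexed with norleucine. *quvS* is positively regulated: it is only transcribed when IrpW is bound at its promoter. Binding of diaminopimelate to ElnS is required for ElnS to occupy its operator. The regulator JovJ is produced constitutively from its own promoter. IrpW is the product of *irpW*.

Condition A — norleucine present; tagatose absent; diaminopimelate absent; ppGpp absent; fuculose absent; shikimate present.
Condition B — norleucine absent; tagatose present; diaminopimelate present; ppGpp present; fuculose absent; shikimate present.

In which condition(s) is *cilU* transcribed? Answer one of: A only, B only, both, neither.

Condition A:
Norleucine is present, so OxaF is active.
No repressor is bound and OxaF is active, so *irpW* is transcribed.
So IrpW is produced and active.
No repressor is bound and IrpW is active, so *quvS* is transcribed.
So QuvS is produced and active.
Tagatose is absent, so WexZ is inactive.
JovJ is produced constitutively and is active.
With repressor JovJ bound, *nolV* is not transcribed.
So NolV is not produced.
Diaminopimelate is absent, so ElnS is inactive.
ppGpp is absent, so IrpM is inactive.
With no repressor bound, *nolJ* is transcribed.
So NolJ is produced and active.
Fuculose is absent, so HolC is active.
Shikimate is present, so FubW is active.
With repressor FubW bound, *lomJ* is not transcribed.
So LomJ is not produced.
With repressor NolJ bound, *holT* is not transcribed.
So HolT is not produced.
With repressor QuvS bound, *cilU* is not transcribed.
→ *cilU* is OFF in A.
Condition B:
Norleucine is absent, so OxaF is inactive.
Required activator OxaF is absent, so *irpW* is not transcribed.
So IrpW is not produced.
Required activator IrpW is absent, so *quvS* is not transcribed.
So QuvS is not produced.
Tagatose is present, so WexZ is active.
JovJ is produced constitutively and is active.
With repressor JovJ bound, *nolV* is not transcribed.
So NolV is not produced.
Diaminopimelate is present, so ElnS is active.
ppGpp is present, so IrpM is active.
With repressor ElnS bound, *nolJ* is not transcribed.
So NolJ is not produced.
Fuculose is absent, so HolC is active.
Shikimate is present, so FubW is active.
With repressor FubW bound, *lomJ* is not transcribed.
So LomJ is not produced.
Required activator LomJ is absent, so *holT* is not transcribed.
So HolT is not produced.
Required activator HolT is absent, so *cilU* is not transcribed.
→ *cilU* is OFF in B.

neither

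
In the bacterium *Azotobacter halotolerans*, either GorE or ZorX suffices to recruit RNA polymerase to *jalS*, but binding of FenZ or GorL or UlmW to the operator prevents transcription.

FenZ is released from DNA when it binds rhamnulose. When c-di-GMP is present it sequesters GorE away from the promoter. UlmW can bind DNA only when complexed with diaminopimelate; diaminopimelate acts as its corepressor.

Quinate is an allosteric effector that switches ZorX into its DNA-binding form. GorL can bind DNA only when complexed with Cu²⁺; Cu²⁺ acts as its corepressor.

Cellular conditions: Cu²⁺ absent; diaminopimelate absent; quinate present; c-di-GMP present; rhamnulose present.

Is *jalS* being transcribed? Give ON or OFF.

c-di-GMP is present, so GorE is inactive.
Rhamnulose is present, so FenZ is inactive.
Quinate is present, so ZorX is active.
Cu²⁺ is absent, so GorL is inactive.
Diaminopimelate is absent, so UlmW is inactive.
Activator ZorX is present, so *jalS* is transcribed.

ON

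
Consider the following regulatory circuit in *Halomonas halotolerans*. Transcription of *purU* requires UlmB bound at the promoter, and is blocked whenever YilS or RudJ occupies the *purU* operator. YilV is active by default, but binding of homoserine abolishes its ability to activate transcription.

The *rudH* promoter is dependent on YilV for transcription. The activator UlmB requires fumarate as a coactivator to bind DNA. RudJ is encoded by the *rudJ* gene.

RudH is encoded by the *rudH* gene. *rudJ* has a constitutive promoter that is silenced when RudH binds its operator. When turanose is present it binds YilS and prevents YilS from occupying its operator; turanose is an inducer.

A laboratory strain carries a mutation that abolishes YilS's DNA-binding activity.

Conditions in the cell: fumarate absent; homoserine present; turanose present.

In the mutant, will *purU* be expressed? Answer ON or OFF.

Fumarate is absent, so UlmB is inactive.
YilS is non-functional in this strain, so it has no effect.
Homoserine is present, so YilV is inactive.
Required activator YilV is absent, so *rudH* is not transcribed.
So RudH is not produced.
With no repressor bound, *rudJ* is transcribed.
So RudJ is produced and active.
With repressor RudJ bound, *purU* is not transcribed.

OFF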